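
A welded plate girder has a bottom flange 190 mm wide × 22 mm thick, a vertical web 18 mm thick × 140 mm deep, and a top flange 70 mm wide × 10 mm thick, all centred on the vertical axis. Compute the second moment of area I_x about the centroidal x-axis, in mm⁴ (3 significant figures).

Split into non-overlapping primitives; take the origin at the lower-left of the bounding box.
Bottom plate: 190 × 22, A = 4 180 mm², y = 11 mm, Ī = 168 593 mm⁴.
Web plate: 18 × 140, A = 2 520 mm², y = 92 mm, Ī = 4 116 000 mm⁴.
Top plate: 70 × 10, A = 700 mm², y = 167 mm, Ī = 5833.3 mm⁴.
Centroid: ȳ = ΣA·y / ΣA = 53.341 mm.
Transfer each piece to the centroidal x-axis using Ī + A·d² with d = y − 53.341:
  bottom plate: d = -42.341 mm → contributes +7 662 169 mm⁴
  web plate: d = 38.659 mm → contributes +7 882 276 mm⁴
  top plate: d = 113.66 mm → contributes +9 048 764 mm⁴
Total I = 24 593 209 mm⁴.

I_x ≈ 2.46 × 10⁷ mm⁴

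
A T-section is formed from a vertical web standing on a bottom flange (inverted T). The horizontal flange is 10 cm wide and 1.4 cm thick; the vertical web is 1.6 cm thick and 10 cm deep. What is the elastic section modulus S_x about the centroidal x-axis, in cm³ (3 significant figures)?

Treat the section as a set of non-overlapping primitives; coordinates are from the bounding-box lower-left.
Flange: 10 × 1.4, A = 14 cm², y = 0.7 cm, Ī = 2.2867 cm⁴.
Web: 1.6 × 10, A = 16 cm², y = 6.4 cm, Ī = 133.33 cm⁴.
Centroid: ȳ = ΣA·y / ΣA = 3.74 cm.
Transfer each piece to the centroidal x-axis using Ī + A·d² with d = y − 3.74:
  flange: d = -3.04 cm → contributes +131.67 cm⁴
  web: d = 2.66 cm → contributes +246.54 cm⁴
Total I = 378.21 cm⁴.
Extreme fibre distance c = 7.66 cm; S = I/c = 49.375 cm³.

S_x ≈ 49.4 cm³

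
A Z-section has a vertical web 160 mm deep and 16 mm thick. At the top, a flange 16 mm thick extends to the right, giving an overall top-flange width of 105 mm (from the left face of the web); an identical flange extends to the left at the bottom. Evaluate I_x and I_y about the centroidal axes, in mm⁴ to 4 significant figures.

Break the section into simple shapes (no overlaps), measuring from the bottom-left corner of the bounding box.
Web: 16 × 160, A = 2 560 mm², y = 80 mm, Ī = 5 461 333 mm⁴.
Top flange (beyond web): 89 × 16, A = 1 424 mm², y = 152 mm, Ī = 30378.7 mm⁴.
Bottom flange (beyond web): 89 × 16, A = 1 424 mm², y = 8 mm, Ī = 30378.7 mm⁴.
Centroid: ȳ = ΣA·y / ΣA = 80 mm.
Transfer each piece to the centroidal x-axis using Ī + A·d² with d = y − 80:
  web: d = 0 mm → contributes +5 461 333 mm⁴
  top flange (beyond web): d = 72 mm → contributes +7 412 395 mm⁴
  bottom flange (beyond web): d = -72 mm → contributes +7 412 395 mm⁴
Total I = 20 286 123 mm⁴.
For the y-axis: x̄ = 97 mm.
Repeating about the centroidal y-axis gives I_y = 9 784 331 mm⁴.

I_x ≈ 2.029 × 10⁷ mm⁴, I_y ≈ 9.784 × 10⁶ mm⁴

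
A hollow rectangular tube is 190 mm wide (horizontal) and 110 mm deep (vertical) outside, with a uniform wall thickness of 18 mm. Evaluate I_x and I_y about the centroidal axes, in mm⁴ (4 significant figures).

Treat the section as a set of non-overlapping primitives; coordinates are from the bounding-box lower-left.
Outer rectangle: 190 × 110, A = 20 900 mm², y = 55 mm, Ī = 21 074 167 mm⁴.
Inner void (subtracted): 154 × 74, A = 11 396 mm², y = 55 mm, Ī = 5 200 375 mm⁴.
By symmetry the centroid is at mid-height, ȳ = 55 mm.
All pieces are centred on the centroidal x-axis, so I = ΣĪ (holes subtracted) = 15 873 792 mm⁴.
Repeating about the centroidal y-axis gives I_y = 40 351 872 mm⁴.

I_x ≈ 1.587 × 10⁷ mm⁴, I_y ≈ 4.035 × 10⁷ mm⁴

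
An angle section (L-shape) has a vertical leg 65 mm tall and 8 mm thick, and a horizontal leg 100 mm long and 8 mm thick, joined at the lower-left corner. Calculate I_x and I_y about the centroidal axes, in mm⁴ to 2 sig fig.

Split into non-overlapping primitives; take the origin at the lower-left of the bounding box.
Vertical leg: 8 × 65, A = 520 mm², y = 32.5 mm, Ī = 183 083 mm⁴.
Horizontal leg (remainder): 92 × 8, A = 736 mm², y = 4 mm, Ī = 3 925 mm⁴.
Centroid: ȳ = ΣA·y / ΣA = 15.8 mm.
Transfer each piece to the centroidal x-axis using Ī + A·d² with d = y − 15.8:
  vertical leg: d = 16.7 mm → contributes +328 117 mm⁴
  horizontal leg (remainder): d = -11.8 mm → contributes +106 395 mm⁴
Total I = 434 512 mm⁴.
For the y-axis: x̄ = 33.3 mm.
Repeating about the centroidal y-axis gives I_y = 1 283 682 mm⁴.

I_x ≈ 4.3 × 10⁵ mm⁴, I_y ≈ 1.3 × 10⁶ mm⁴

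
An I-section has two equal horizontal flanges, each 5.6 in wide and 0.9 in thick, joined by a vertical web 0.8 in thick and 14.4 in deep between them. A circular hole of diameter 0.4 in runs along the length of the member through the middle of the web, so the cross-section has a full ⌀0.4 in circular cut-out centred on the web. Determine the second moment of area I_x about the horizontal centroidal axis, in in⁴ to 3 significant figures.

I_x ≈ 790 in⁴

Split into non-overlapping primitives; take the origin at the lower-left of the bounding box.
Bottom flange: 5.6 × 0.9, A = 5.04 in², y = 0.45 in, Ī = 0.3402 in⁴.
Web: 0.8 × 14.4, A = 11.52 in², y = 8.1 in, Ī = 199.07 in⁴.
Top flange: 5.6 × 0.9, A = 5.04 in², y = 15.75 in, Ī = 0.3402 in⁴.
Hole (subtracted): ⌀0.4, A = 0.12566 in², y = 8.1 in, Ī = 0.0012566 in⁴.
By symmetry the centroid is at mid-height, ȳ = 8.1 in.
Transfer each piece to the horizontal centroidal axis using Ī + A·d² with d = y − 8.1:
  bottom flange: d = -7.65 in → contributes +295.29 in⁴
  web: d = 0 in → contributes +199.07 in⁴
  top flange: d = 7.65 in → contributes +295.29 in⁴
  hole: d = 0 in → contributes −0.0012566 in⁴
Total I = 789.65 in⁴.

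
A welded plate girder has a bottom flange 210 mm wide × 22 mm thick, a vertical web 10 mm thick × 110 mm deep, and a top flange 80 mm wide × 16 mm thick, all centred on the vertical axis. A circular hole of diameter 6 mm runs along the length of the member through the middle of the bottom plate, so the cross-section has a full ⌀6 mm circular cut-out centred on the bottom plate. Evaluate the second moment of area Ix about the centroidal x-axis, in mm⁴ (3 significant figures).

Decompose the section into non-overlapping parts with the origin at the bottom-left of its bounding rectangle.
Bottom plate: 210 × 22, A = 4 620 mm², y = 11 mm, Ī = 186 340 mm⁴.
Web plate: 10 × 110, A = 1 100 mm², y = 77 mm, Ī = 1 109 167 mm⁴.
Top plate: 80 × 16, A = 1 280 mm², y = 140 mm, Ī = 27 307 mm⁴.
Hole (subtracted): ⌀6, A = 28.274 mm², y = 11 mm, Ī = 63.617 mm⁴.
Centroid: ȳ = ΣA·y / ΣA = 45.098 mm.
Transfer each piece to the centroidal x-axis using Ī + A·d² with d = y − 45.098:
  bottom plate: d = -34.098 mm → contributes +5 557 806 mm⁴
  web plate: d = 31.902 mm → contributes +2 228 697 mm⁴
  top plate: d = 94.902 mm → contributes +11 555 552 mm⁴
  hole: d = -34.098 mm → contributes −32 937 mm⁴
Total I = 19 309 118 mm⁴.

Ix ≈ 1.93 × 10⁷ mm⁴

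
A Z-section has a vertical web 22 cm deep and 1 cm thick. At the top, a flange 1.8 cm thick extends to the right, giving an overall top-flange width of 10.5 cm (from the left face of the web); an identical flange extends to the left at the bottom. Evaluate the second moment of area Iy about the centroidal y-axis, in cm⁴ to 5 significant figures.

Decompose the section into non-overlapping parts with the origin at the bottom-left of its bounding rectangle.
Web: 1 × 22, A = 22 cm², x = 10 cm, Ī = 1.833333 cm⁴.
Top flange (beyond web): 9.5 × 1.8, A = 17.1 cm², x = 15.25 cm, Ī = 128.6063 cm⁴.
Bottom flange (beyond web): 9.5 × 1.8, A = 17.1 cm², x = 4.75 cm, Ī = 128.6063 cm⁴.
Centroid: x̄ = ΣA·x / ΣA = 10 cm.
Transfer each piece to the centroidal y-axis using Ī + A·d² with d = x − 10:
  web: d = 0 cm → contributes +1.833333 cm⁴
  top flange (beyond web): d = 5.25 cm → contributes +599.925 cm⁴
  bottom flange (beyond web): d = -5.25 cm → contributes +599.925 cm⁴
Total I = 1201.683 cm⁴.

Iy ≈ 1201.7 cm⁴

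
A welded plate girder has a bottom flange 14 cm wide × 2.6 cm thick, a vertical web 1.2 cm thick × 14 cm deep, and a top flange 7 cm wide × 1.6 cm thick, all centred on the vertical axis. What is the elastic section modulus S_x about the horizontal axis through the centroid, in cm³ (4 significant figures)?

Break the section into simple shapes (no overlaps), measuring from the bottom-left corner of the bounding box.
Bottom plate: 14 × 2.6, A = 36.4 cm², y = 1.3 cm, Ī = 20.5053 cm⁴.
Web plate: 1.2 × 14, A = 16.8 cm², y = 9.6 cm, Ī = 274.4 cm⁴.
Top plate: 7 × 1.6, A = 11.2 cm², y = 17.4 cm, Ī = 2.38933 cm⁴.
Centroid: ȳ = ΣA·y / ΣA = 6.26522 cm.
Transfer each piece to the horizontal axis through the centroid using Ī + A·d² with d = y − 6.26522:
  bottom plate: d = -4.96522 cm → contributes +917.889 cm⁴
  web plate: d = 3.33478 cm → contributes +461.229 cm⁴
  top plate: d = 11.1348 cm → contributes +1 391 cm⁴
Total I = 2770.12 cm⁴.
Extreme fibre distance c = 11.9348 cm; S = I/c = 232.105 cm³.

S_x ≈ 232.1 cm³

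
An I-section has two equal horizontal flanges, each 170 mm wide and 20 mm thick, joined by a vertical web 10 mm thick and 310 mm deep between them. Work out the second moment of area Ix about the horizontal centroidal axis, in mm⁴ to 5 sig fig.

Treat the section as a set of non-overlapping primitives; coordinates are from the bounding-box lower-left.
Bottom flange: 170 × 20, A = 3 400 mm², y = 10 mm, Ī = 113333.3 mm⁴.
Web: 10 × 310, A = 3 100 mm², y = 175 mm, Ī = 24 825 833 mm⁴.
Top flange: 170 × 20, A = 3 400 mm², y = 340 mm, Ī = 113333.3 mm⁴.
By symmetry the centroid is at mid-height, ȳ = 175 mm.
Transfer each piece to the horizontal centroidal axis using Ī + A·d² with d = y − 175:
  bottom flange: d = -165 mm → contributes +92 678 333 mm⁴
  web: d = 0 mm → contributes +24 825 833 mm⁴
  top flange: d = 165 mm → contributes +92 678 333 mm⁴
Total I = 210 182 500 mm⁴.

Ix ≈ 2.1018 × 10⁸ mm⁴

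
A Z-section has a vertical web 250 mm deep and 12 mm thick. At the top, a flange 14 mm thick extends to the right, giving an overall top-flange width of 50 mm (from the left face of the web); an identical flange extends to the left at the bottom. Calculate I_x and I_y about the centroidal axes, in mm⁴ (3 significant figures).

Decompose the section into non-overlapping parts with the origin at the bottom-left of its bounding rectangle.
Web: 12 × 250, A = 3 000 mm², y = 125 mm, Ī = 15 625 000 mm⁴.
Top flange (beyond web): 38 × 14, A = 532 mm², y = 243 mm, Ī = 8689.3 mm⁴.
Bottom flange (beyond web): 38 × 14, A = 532 mm², y = 7 mm, Ī = 8689.3 mm⁴.
Centroid: ȳ = ΣA·y / ΣA = 125 mm.
Transfer each piece to the centroidal x-axis using Ī + A·d² with d = y − 125:
  web: d = 0 mm → contributes +15 625 000 mm⁴
  top flange (beyond web): d = 118 mm → contributes +7 416 257 mm⁴
  bottom flange (beyond web): d = -118 mm → contributes +7 416 257 mm⁴
Total I = 30 457 515 mm⁴.
For the y-axis: x̄ = 44 mm.
Repeating about the centroidal y-axis gives I_y = 829 035 mm⁴.

I_x ≈ 3.05 × 10⁷ mm⁴, I_y ≈ 8.29 × 10⁵ mm⁴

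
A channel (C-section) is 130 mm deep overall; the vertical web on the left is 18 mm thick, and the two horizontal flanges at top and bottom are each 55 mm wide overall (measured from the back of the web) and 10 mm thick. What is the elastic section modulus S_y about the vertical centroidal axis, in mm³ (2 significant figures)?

Treat the section as a set of non-overlapping primitives; coordinates are from the bounding-box lower-left.
Web: 18 × 130, A = 2 340 mm², x = 9 mm, Ī = 63 180 mm⁴.
Top flange (beyond web): 37 × 10, A = 370 mm², x = 36.5 mm, Ī = 42 211 mm⁴.
Bottom flange (beyond web): 37 × 10, A = 370 mm², x = 36.5 mm, Ī = 42 211 mm⁴.
Centroid: x̄ = ΣA·x / ΣA = 15.61 mm.
Transfer each piece to the vertical centroidal axis using Ī + A·d² with d = x − 15.61:
  web: d = -6.607 mm → contributes +165 331 mm⁴
  top flange (beyond web): d = 20.89 mm → contributes +203 720 mm⁴
  bottom flange (beyond web): d = 20.89 mm → contributes +203 720 mm⁴
Total I = 572 771 mm⁴.
Extreme fibre distance c = 39.39 mm; S = I/c = 14 540 mm³.

S_y ≈ 1.5 × 10⁴ mm³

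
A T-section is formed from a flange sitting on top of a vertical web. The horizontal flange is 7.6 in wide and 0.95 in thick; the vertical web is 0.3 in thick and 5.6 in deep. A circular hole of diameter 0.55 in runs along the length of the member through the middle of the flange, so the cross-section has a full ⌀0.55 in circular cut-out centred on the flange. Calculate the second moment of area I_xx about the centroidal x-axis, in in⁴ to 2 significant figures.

Treat the section as a set of non-overlapping primitives; coordinates are from the bounding-box lower-left.
Flange: 7.6 × 0.95, A = 7.22 in², y = 6.075 in, Ī = 0.543 in⁴.
Web: 0.3 × 5.6, A = 1.68 in², y = 2.8 in, Ī = 4.39 in⁴.
Hole (subtracted): ⌀0.55, A = 0.2376 in², y = 6.075 in, Ī = 0.004492 in⁴.
Centroid: ȳ = ΣA·y / ΣA = 5.44 in.
Transfer each piece to the centroidal x-axis using Ī + A·d² with d = y − 5.44:
  flange: d = 0.6352 in → contributes +3.456 in⁴
  web: d = -2.64 in → contributes +16.1 in⁴
  hole: d = 0.6352 in → contributes −0.1003 in⁴
Total I = 19.45 in⁴.

I_xx ≈ 19 in⁴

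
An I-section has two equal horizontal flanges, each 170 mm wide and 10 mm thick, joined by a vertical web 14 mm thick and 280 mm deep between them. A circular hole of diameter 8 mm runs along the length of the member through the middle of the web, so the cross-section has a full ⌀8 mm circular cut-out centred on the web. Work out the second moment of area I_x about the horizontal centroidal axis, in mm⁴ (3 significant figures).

I_x ≈ 9.71 × 10⁷ mm⁴

Decompose the section into non-overlapping parts with the origin at the bottom-left of its bounding rectangle.
Bottom flange: 170 × 10, A = 1 700 mm², y = 5 mm, Ī = 14 167 mm⁴.
Web: 14 × 280, A = 3 920 mm², y = 150 mm, Ī = 25 610 667 mm⁴.
Top flange: 170 × 10, A = 1 700 mm², y = 295 mm, Ī = 14 167 mm⁴.
Hole (subtracted): ⌀8, A = 50.265 mm², y = 150 mm, Ī = 201.06 mm⁴.
By symmetry the centroid is at mid-height, ȳ = 150 mm.
Transfer each piece to the horizontal centroidal axis using Ī + A·d² with d = y − 150:
  bottom flange: d = -145 mm → contributes +35 756 667 mm⁴
  web: d = 0 mm → contributes +25 610 667 mm⁴
  top flange: d = 145 mm → contributes +35 756 667 mm⁴
  hole: d = 0 mm → contributes −201.06 mm⁴
Total I = 97 123 799 mm⁴.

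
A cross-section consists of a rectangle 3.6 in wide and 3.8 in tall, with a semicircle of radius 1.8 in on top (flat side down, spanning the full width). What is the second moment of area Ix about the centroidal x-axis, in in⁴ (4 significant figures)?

Split into non-overlapping primitives; take the origin at the lower-left of the bounding box.
Rectangular body: 3.6 × 3.8, A = 13.68 in², y = 1.9 in, Ī = 16.4616 in⁴.
Semicircular cap: semicircle r = 1.8, A = 5.08938 in², y = 4.56394 in, Ī = 1.15218 in⁴.
Centroid: ȳ = ΣA·y / ΣA = 2.62234 in.
Transfer each piece to the centroidal x-axis using Ī + A·d² with d = y − 2.62234:
  rectangular body: d = -0.722337 in → contributes +23.5994 in⁴
  semicircular cap: d = 1.94161 in → contributes +20.3383 in⁴
Total I = 43.9377 in⁴.

Ix ≈ 43.94 in⁴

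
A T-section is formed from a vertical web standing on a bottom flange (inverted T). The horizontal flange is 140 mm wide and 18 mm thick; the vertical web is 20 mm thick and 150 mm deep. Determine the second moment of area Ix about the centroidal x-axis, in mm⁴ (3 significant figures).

Ix ≈ 1.54 × 10⁷ mm⁴

Break the section into simple shapes (no overlaps), measuring from the bottom-left corner of the bounding box.
Flange: 140 × 18, A = 2 520 mm², y = 9 mm, Ī = 68 040 mm⁴.
Web: 20 × 150, A = 3 000 mm², y = 93 mm, Ī = 5 625 000 mm⁴.
Centroid: ȳ = ΣA·y / ΣA = 54.652 mm.
Transfer each piece to the centroidal x-axis using Ī + A·d² with d = y − 54.652:
  flange: d = -45.652 mm → contributes +5 320 025 mm⁴
  web: d = 38.348 mm → contributes +10 036 667 mm⁴
Total I = 15 356 692 mm⁴.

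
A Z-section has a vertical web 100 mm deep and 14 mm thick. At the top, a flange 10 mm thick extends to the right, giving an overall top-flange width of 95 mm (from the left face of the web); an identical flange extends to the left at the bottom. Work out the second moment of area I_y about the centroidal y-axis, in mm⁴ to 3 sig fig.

Decompose the section into non-overlapping parts with the origin at the bottom-left of its bounding rectangle.
Web: 14 × 100, A = 1 400 mm², x = 88 mm, Ī = 22 867 mm⁴.
Top flange (beyond web): 81 × 10, A = 810 mm², x = 135.5 mm, Ī = 442 868 mm⁴.
Bottom flange (beyond web): 81 × 10, A = 810 mm², x = 40.5 mm, Ī = 442 868 mm⁴.
Centroid: x̄ = ΣA·x / ΣA = 88 mm.
Transfer each piece to the centroidal y-axis using Ī + A·d² with d = x − 88:
  web: d = 0 mm → contributes +22 867 mm⁴
  top flange (beyond web): d = 47.5 mm → contributes +2 270 430 mm⁴
  bottom flange (beyond web): d = -47.5 mm → contributes +2 270 430 mm⁴
Total I = 4 563 727 mm⁴.

I_y ≈ 4.56 × 10⁶ mm⁴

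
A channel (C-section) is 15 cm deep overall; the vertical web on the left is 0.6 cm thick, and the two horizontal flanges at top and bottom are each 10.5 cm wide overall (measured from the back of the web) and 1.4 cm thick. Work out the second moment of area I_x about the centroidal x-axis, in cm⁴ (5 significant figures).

I_x ≈ 1455.1 cm⁴

Decompose the section into non-overlapping parts with the origin at the bottom-left of its bounding rectangle.
Web: 0.6 × 15, A = 9 cm², y = 7.5 cm, Ī = 168.75 cm⁴.
Top flange (beyond web): 9.9 × 1.4, A = 13.86 cm², y = 14.3 cm, Ī = 2.2638 cm⁴.
Bottom flange (beyond web): 9.9 × 1.4, A = 13.86 cm², y = 0.7 cm, Ī = 2.2638 cm⁴.
By symmetry the centroid is at mid-height, ȳ = 7.5 cm.
Transfer each piece to the centroidal x-axis using Ī + A·d² with d = y − 7.5:
  web: d = 0 cm → contributes +168.75 cm⁴
  top flange (beyond web): d = 6.8 cm → contributes +643.1502 cm⁴
  bottom flange (beyond web): d = -6.8 cm → contributes +643.1502 cm⁴
Total I = 1455.05 cm⁴.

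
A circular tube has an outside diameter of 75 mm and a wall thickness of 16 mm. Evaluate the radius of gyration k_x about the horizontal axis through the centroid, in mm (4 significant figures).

Break the section into simple shapes (no overlaps), measuring from the bottom-left corner of the bounding box.
Outer circle: ⌀75, A = 4417.86 mm², y = 37.5 mm, Ī = 1 553 156 mm⁴.
Bore (subtracted): ⌀43, A = 1452.2 mm², y = 37.5 mm, Ī = 167 820 mm⁴.
By symmetry the centroid is at mid-height, ȳ = 37.5 mm.
All pieces are centred on the horizontal axis through the centroid, so I = ΣĪ (holes subtracted) = 1 385 336 mm⁴.
Radius of gyration: k = √(I/A) = √(1 385 336 / 2965.66) = 21.6131 mm.

k_x ≈ 21.61 mm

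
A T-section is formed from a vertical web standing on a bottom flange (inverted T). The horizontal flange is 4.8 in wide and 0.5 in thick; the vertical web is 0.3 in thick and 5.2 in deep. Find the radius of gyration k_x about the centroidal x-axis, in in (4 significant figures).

k_x ≈ 1.685 in

Treat the section as a set of non-overlapping primitives; coordinates are from the bounding-box lower-left.
Flange: 4.8 × 0.5, A = 2.4 in², y = 0.25 in, Ī = 0.05 in⁴.
Web: 0.3 × 5.2, A = 1.56 in², y = 3.1 in, Ī = 3.5152 in⁴.
Centroid: ȳ = ΣA·y / ΣA = 1.37273 in.
Transfer each piece to the centroidal x-axis using Ī + A·d² with d = y − 1.37273:
  flange: d = -1.12273 in → contributes +3.07524 in⁴
  web: d = 1.72727 in → contributes +8.16941 in⁴
Total I = 11.2447 in⁴.
Radius of gyration: k = √(I/A) = √(11.2447 / 3.96) = 1.6851 in.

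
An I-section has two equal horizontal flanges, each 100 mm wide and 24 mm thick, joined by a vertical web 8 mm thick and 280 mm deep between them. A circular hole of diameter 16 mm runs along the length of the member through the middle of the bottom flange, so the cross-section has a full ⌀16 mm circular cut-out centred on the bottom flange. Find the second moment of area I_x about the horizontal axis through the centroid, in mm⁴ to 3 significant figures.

I_x ≈ 1.21 × 10⁸ mm⁴

Treat the section as a set of non-overlapping primitives; coordinates are from the bounding-box lower-left.
Bottom flange: 100 × 24, A = 2 400 mm², y = 12 mm, Ī = 115 200 mm⁴.
Web: 8 × 280, A = 2 240 mm², y = 164 mm, Ī = 14 634 667 mm⁴.
Top flange: 100 × 24, A = 2 400 mm², y = 316 mm, Ī = 115 200 mm⁴.
Hole (subtracted): ⌀16, A = 201.06 mm², y = 12 mm, Ī = 3 217 mm⁴.
Centroid: ȳ = ΣA·y / ΣA = 168.47 mm.
Transfer each piece to the horizontal axis through the centroid using Ī + A·d² with d = y − 168.47:
  bottom flange: d = -156.47 mm → contributes +58 873 117 mm⁴
  web: d = -4.4687 mm → contributes +14 679 399 mm⁴
  top flange: d = 147.53 mm → contributes +52 352 337 mm⁴
  hole: d = -156.47 mm → contributes −4 925 709 mm⁴
Total I = 120 979 144 mm⁴.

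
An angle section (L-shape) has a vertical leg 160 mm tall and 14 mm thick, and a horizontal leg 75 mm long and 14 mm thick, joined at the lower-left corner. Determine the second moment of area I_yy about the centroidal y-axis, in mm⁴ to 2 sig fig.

Break the section into simple shapes (no overlaps), measuring from the bottom-left corner of the bounding box.
Vertical leg: 14 × 160, A = 2 240 mm², x = 7 mm, Ī = 36 587 mm⁴.
Horizontal leg (remainder): 61 × 14, A = 854 mm², x = 44.5 mm, Ī = 264 811 mm⁴.
Centroid: x̄ = ΣA·x / ΣA = 17.35 mm.
Transfer each piece to the centroidal y-axis using Ī + A·d² with d = x − 17.35:
  vertical leg: d = -10.35 mm → contributes +276 573 mm⁴
  horizontal leg (remainder): d = 27.15 mm → contributes +894 282 mm⁴
Total I = 1 170 855 mm⁴.

I_yy ≈ 1.2 × 10⁶ mm⁴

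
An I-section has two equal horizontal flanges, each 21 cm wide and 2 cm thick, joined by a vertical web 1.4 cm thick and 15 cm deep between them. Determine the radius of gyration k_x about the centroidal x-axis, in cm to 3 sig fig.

Break the section into simple shapes (no overlaps), measuring from the bottom-left corner of the bounding box.
Bottom flange: 21 × 2, A = 42 cm², y = 1 cm, Ī = 14 cm⁴.
Web: 1.4 × 15, A = 21 cm², y = 9.5 cm, Ī = 393.75 cm⁴.
Top flange: 21 × 2, A = 42 cm², y = 18 cm, Ī = 14 cm⁴.
By symmetry the centroid is at mid-height, ȳ = 9.5 cm.
Transfer each piece to the centroidal x-axis using Ī + A·d² with d = y − 9.5:
  bottom flange: d = -8.5 cm → contributes +3048.5 cm⁴
  web: d = 0 cm → contributes +393.75 cm⁴
  top flange: d = 8.5 cm → contributes +3048.5 cm⁴
Total I = 6490.8 cm⁴.
Radius of gyration: k = √(I/A) = √(6490.8 / 105) = 7.8624 cm.

k_x ≈ 7.86 cm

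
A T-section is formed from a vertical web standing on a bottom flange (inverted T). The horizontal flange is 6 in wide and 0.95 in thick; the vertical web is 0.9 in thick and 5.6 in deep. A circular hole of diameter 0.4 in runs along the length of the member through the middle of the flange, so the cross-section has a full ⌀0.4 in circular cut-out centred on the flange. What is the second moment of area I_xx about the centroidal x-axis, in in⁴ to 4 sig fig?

I_xx ≈ 41.99 in⁴

Treat the section as a set of non-overlapping primitives; coordinates are from the bounding-box lower-left.
Flange: 6 × 0.95, A = 5.7 in², y = 0.475 in, Ī = 0.428688 in⁴.
Web: 0.9 × 5.6, A = 5.04 in², y = 3.75 in, Ī = 13.1712 in⁴.
Hole (subtracted): ⌀0.4, A = 0.125664 in², y = 0.475 in, Ī = 0.00125664 in⁴.
Centroid: ȳ = ΣA·y / ΣA = 2.03007 in.
Transfer each piece to the centroidal x-axis using Ī + A·d² with d = y − 2.03007:
  flange: d = -1.55507 in → contributes +14.2126 in⁴
  web: d = 1.71993 in → contributes +28.0804 in⁴
  hole: d = -1.55507 in → contributes −0.305141 in⁴
Total I = 41.9879 in⁴.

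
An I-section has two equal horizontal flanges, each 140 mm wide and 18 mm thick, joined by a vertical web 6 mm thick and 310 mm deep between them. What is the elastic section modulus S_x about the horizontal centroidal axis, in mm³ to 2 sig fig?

Split into non-overlapping primitives; take the origin at the lower-left of the bounding box.
Bottom flange: 140 × 18, A = 2 520 mm², y = 9 mm, Ī = 68 040 mm⁴.
Web: 6 × 310, A = 1 860 mm², y = 173 mm, Ī = 14 895 500 mm⁴.
Top flange: 140 × 18, A = 2 520 mm², y = 337 mm, Ī = 68 040 mm⁴.
By symmetry the centroid is at mid-height, ȳ = 173 mm.
Transfer each piece to the horizontal centroidal axis using Ī + A·d² with d = y − 173:
  bottom flange: d = -164 mm → contributes +67 845 960 mm⁴
  web: d = 0 mm → contributes +14 895 500 mm⁴
  top flange: d = 164 mm → contributes +67 845 960 mm⁴
Total I = 150 587 420 mm⁴.
Extreme fibre distance c = 173 mm; S = I/c = 870 448 mm³.

S_x ≈ 8.7 × 10⁵ mm³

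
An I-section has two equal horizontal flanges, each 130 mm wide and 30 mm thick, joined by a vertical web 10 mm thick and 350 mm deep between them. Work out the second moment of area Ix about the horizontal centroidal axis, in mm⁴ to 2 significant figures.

Treat the section as a set of non-overlapping primitives; coordinates are from the bounding-box lower-left.
Bottom flange: 130 × 30, A = 3 900 mm², y = 15 mm, Ī = 292 500 mm⁴.
Web: 10 × 350, A = 3 500 mm², y = 205 mm, Ī = 35 729 167 mm⁴.
Top flange: 130 × 30, A = 3 900 mm², y = 395 mm, Ī = 292 500 mm⁴.
By symmetry the centroid is at mid-height, ȳ = 205 mm.
Transfer each piece to the horizontal centroidal axis using Ī + A·d² with d = y − 205:
  bottom flange: d = -190 mm → contributes +141 082 500 mm⁴
  web: d = 0 mm → contributes +35 729 167 mm⁴
  top flange: d = 190 mm → contributes +141 082 500 mm⁴
Total I = 317 894 167 mm⁴.

Ix ≈ 3.2 × 10⁸ mm⁴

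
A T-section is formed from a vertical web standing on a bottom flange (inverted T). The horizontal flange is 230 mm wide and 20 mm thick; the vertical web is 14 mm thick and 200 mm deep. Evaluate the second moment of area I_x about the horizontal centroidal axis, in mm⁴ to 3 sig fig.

I_x ≈ 3.05 × 10⁷ mm⁴

Decompose the section into non-overlapping parts with the origin at the bottom-left of its bounding rectangle.
Flange: 230 × 20, A = 4 600 mm², y = 10 mm, Ī = 153 333 mm⁴.
Web: 14 × 200, A = 2 800 mm², y = 120 mm, Ī = 9 333 333 mm⁴.
Centroid: ȳ = ΣA·y / ΣA = 51.622 mm.
Transfer each piece to the horizontal centroidal axis using Ī + A·d² with d = y − 51.622:
  flange: d = -41.622 mm → contributes +8 122 187 mm⁴
  web: d = 68.378 mm → contributes +22 425 021 mm⁴
Total I = 30 547 207 mm⁴.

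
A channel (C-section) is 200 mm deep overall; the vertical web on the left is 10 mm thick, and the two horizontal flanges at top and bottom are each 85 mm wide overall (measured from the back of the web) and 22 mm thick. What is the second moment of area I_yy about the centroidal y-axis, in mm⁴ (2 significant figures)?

Treat the section as a set of non-overlapping primitives; coordinates are from the bounding-box lower-left.
Web: 10 × 200, A = 2 000 mm², x = 5 mm, Ī = 16 667 mm⁴.
Top flange (beyond web): 75 × 22, A = 1 650 mm², x = 47.5 mm, Ī = 773 438 mm⁴.
Bottom flange (beyond web): 75 × 22, A = 1 650 mm², x = 47.5 mm, Ī = 773 438 mm⁴.
Centroid: x̄ = ΣA·x / ΣA = 31.46 mm.
Transfer each piece to the centroidal y-axis using Ī + A·d² with d = x − 31.46:
  web: d = -26.46 mm → contributes +1 417 170 mm⁴
  top flange (beyond web): d = 16.04 mm → contributes +1 197 832 mm⁴
  bottom flange (beyond web): d = 16.04 mm → contributes +1 197 832 mm⁴
Total I = 3 812 834 mm⁴.

I_yy ≈ 3.8 × 10⁶ mm⁴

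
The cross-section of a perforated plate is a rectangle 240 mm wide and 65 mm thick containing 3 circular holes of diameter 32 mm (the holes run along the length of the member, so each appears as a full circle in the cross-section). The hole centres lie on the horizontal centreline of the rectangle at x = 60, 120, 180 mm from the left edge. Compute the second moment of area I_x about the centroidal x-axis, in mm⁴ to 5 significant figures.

I_x ≈ 5.3381 × 10⁶ mm⁴

Treat the section as a set of non-overlapping primitives; coordinates are from the bounding-box lower-left.
Plate: 240 × 65, A = 15 600 mm², y = 32.5 mm, Ī = 5 492 500 mm⁴.
Hole 1 (subtracted): ⌀32, A = 804.2477 mm², y = 32.5 mm, Ī = 51471.85 mm⁴.
Hole 2 (subtracted): ⌀32, A = 804.2477 mm², y = 32.5 mm, Ī = 51471.85 mm⁴.
Hole 3 (subtracted): ⌀32, A = 804.2477 mm², y = 32.5 mm, Ī = 51471.85 mm⁴.
By symmetry the centroid is at mid-height, ȳ = 32.5 mm.
All pieces are centred on the centroidal x-axis, so I = ΣĪ (holes subtracted) = 5 338 084 mm⁴.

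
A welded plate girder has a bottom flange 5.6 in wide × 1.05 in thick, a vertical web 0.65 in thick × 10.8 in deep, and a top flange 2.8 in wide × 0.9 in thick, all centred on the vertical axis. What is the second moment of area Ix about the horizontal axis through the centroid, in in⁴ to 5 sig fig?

Ix ≈ 335.41 in⁴

Break the section into simple shapes (no overlaps), measuring from the bottom-left corner of the bounding box.
Bottom plate: 5.6 × 1.05, A = 5.88 in², y = 0.525 in, Ī = 0.540225 in⁴.
Web plate: 0.65 × 10.8, A = 7.02 in², y = 6.45 in, Ī = 68.2344 in⁴.
Top plate: 2.8 × 0.9, A = 2.52 in², y = 12.3 in, Ī = 0.1701 in⁴.
Centroid: ȳ = ΣA·y / ΣA = 5.146693 in.
Transfer each piece to the horizontal axis through the centroid using Ī + A·d² with d = y − 5.146693:
  bottom plate: d = -4.621693 in → contributes +126.1373 in⁴
  web plate: d = 1.303307 in → contributes +80.15864 in⁴
  top plate: d = 7.153307 in → contributes +129.118 in⁴
Total I = 335.4139 in⁴.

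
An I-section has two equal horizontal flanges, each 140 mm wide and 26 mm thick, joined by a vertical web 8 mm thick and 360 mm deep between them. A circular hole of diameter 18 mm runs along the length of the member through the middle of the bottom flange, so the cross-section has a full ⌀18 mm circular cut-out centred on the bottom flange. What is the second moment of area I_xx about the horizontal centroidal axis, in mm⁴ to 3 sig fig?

Treat the section as a set of non-overlapping primitives; coordinates are from the bounding-box lower-left.
Bottom flange: 140 × 26, A = 3 640 mm², y = 13 mm, Ī = 205 053 mm⁴.
Web: 8 × 360, A = 2 880 mm², y = 206 mm, Ī = 31 104 000 mm⁴.
Top flange: 140 × 26, A = 3 640 mm², y = 399 mm, Ī = 205 053 mm⁴.
Hole (subtracted): ⌀18, A = 254.47 mm², y = 13 mm, Ī = 5 153 mm⁴.
Centroid: ȳ = ΣA·y / ΣA = 210.96 mm.
Transfer each piece to the horizontal centroidal axis using Ī + A·d² with d = y − 210.96:
  bottom flange: d = -197.96 mm → contributes +142 847 210 mm⁴
  web: d = -4.9581 mm → contributes +31 174 798 mm⁴
  top flange: d = 188.04 mm → contributes +128 914 579 mm⁴
  hole: d = -197.96 mm → contributes −9 977 133 mm⁴
Total I = 292 959 453 mm⁴.

I_xx ≈ 2.93 × 10⁸ mm⁴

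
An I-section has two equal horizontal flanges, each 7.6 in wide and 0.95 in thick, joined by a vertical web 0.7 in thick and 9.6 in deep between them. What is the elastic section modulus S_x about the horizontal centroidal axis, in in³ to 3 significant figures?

Treat the section as a set of non-overlapping primitives; coordinates are from the bounding-box lower-left.
Bottom flange: 7.6 × 0.95, A = 7.22 in², y = 0.475 in, Ī = 0.543 in⁴.
Web: 0.7 × 9.6, A = 6.72 in², y = 5.75 in, Ī = 51.61 in⁴.
Top flange: 7.6 × 0.95, A = 7.22 in², y = 11.025 in, Ī = 0.543 in⁴.
By symmetry the centroid is at mid-height, ȳ = 5.75 in.
Transfer each piece to the horizontal centroidal axis using Ī + A·d² with d = y − 5.75:
  bottom flange: d = -5.275 in → contributes +201.44 in⁴
  web: d = 0 in → contributes +51.61 in⁴
  top flange: d = 5.275 in → contributes +201.44 in⁴
Total I = 454.5 in⁴.
Extreme fibre distance c = 5.75 in; S = I/c = 79.043 in³.

S_x ≈ 79.0 in³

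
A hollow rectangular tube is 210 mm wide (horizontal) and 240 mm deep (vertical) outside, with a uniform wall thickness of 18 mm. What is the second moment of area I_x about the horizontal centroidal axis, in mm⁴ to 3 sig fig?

I_x ≈ 1.19 × 10⁸ mm⁴

Decompose the section into non-overlapping parts with the origin at the bottom-left of its bounding rectangle.
Outer rectangle: 210 × 240, A = 50 400 mm², y = 120 mm, Ī = 241 920 000 mm⁴.
Inner void (subtracted): 174 × 204, A = 35 496 mm², y = 120 mm, Ī = 123 100 128 mm⁴.
By symmetry the centroid is at mid-height, ȳ = 120 mm.
All pieces are centred on the horizontal centroidal axis, so I = ΣĪ (holes subtracted) = 118 819 872 mm⁴.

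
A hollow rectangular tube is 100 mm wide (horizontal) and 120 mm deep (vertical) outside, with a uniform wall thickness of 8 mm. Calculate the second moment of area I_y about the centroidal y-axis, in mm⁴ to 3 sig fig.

Split into non-overlapping primitives; take the origin at the lower-left of the bounding box.
Outer rectangle: 100 × 120, A = 12 000 mm², x = 50 mm, Ī = 10 000 000 mm⁴.
Inner void (subtracted): 84 × 104, A = 8 736 mm², x = 50 mm, Ī = 5 136 768 mm⁴.
By symmetry the centroid is at mid-width, x̄ = 50 mm.
All pieces are centred on the centroidal y-axis, so I = ΣĪ (holes subtracted) = 4 863 232 mm⁴.

I_y ≈ 4.86 × 10⁶ mm⁴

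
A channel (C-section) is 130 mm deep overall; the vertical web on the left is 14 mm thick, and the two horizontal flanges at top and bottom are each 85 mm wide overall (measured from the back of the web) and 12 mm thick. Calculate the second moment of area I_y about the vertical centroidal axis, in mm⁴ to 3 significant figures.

I_y ≈ 2.34 × 10⁶ mm⁴

Split into non-overlapping primitives; take the origin at the lower-left of the bounding box.
Web: 14 × 130, A = 1 820 mm², x = 7 mm, Ī = 29 727 mm⁴.
Top flange (beyond web): 71 × 12, A = 852 mm², x = 49.5 mm, Ī = 357 911 mm⁴.
Bottom flange (beyond web): 71 × 12, A = 852 mm², x = 49.5 mm, Ī = 357 911 mm⁴.
Centroid: x̄ = ΣA·x / ΣA = 27.551 mm.
Transfer each piece to the vertical centroidal axis using Ī + A·d² with d = x − 27.551:
  web: d = -20.551 mm → contributes +798 355 mm⁴
  top flange (beyond web): d = 21.949 mm → contributes +768 388 mm⁴
  bottom flange (beyond web): d = 21.949 mm → contributes +768 388 mm⁴
Total I = 2 335 131 mm⁴.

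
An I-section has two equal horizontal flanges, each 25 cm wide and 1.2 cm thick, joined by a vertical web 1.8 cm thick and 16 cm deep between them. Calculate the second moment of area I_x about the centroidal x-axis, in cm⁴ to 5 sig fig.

I_x ≈ 5059.2 cm⁴

Break the section into simple shapes (no overlaps), measuring from the bottom-left corner of the bounding box.
Bottom flange: 25 × 1.2, A = 30 cm², y = 0.6 cm, Ī = 3.6 cm⁴.
Web: 1.8 × 16, A = 28.8 cm², y = 9.2 cm, Ī = 614.4 cm⁴.
Top flange: 25 × 1.2, A = 30 cm², y = 17.8 cm, Ī = 3.6 cm⁴.
By symmetry the centroid is at mid-height, ȳ = 9.2 cm.
Transfer each piece to the centroidal x-axis using Ī + A·d² with d = y − 9.2:
  bottom flange: d = -8.6 cm → contributes +2222.4 cm⁴
  web: d = 0 cm → contributes +614.4 cm⁴
  top flange: d = 8.6 cm → contributes +2222.4 cm⁴
Total I = 5059.2 cm⁴.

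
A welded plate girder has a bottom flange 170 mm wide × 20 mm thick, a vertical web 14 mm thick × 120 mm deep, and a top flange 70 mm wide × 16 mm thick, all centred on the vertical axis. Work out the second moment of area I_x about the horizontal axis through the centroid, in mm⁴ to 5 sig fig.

Break the section into simple shapes (no overlaps), measuring from the bottom-left corner of the bounding box.
Bottom plate: 170 × 20, A = 3 400 mm², y = 10 mm, Ī = 113333.3 mm⁴.
Web plate: 14 × 120, A = 1 680 mm², y = 80 mm, Ī = 2 016 000 mm⁴.
Top plate: 70 × 16, A = 1 120 mm², y = 148 mm, Ī = 23893.33 mm⁴.
Centroid: ȳ = ΣA·y / ΣA = 53.89677 mm.
Transfer each piece to the horizontal axis through the centroid using Ī + A·d² with d = y − 53.89677:
  bottom plate: d = -43.89677 mm → contributes +6 664 884 mm⁴
  web plate: d = 26.10323 mm → contributes +3 160 716 mm⁴
  top plate: d = 94.10323 mm → contributes +9 941 960 mm⁴
Total I = 19 767 561 mm⁴.

I_x ≈ 1.9768 × 10⁷ mm⁴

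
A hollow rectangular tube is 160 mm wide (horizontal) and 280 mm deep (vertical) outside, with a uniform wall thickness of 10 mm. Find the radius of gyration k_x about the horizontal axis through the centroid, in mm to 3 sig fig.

Decompose the section into non-overlapping parts with the origin at the bottom-left of its bounding rectangle.
Outer rectangle: 160 × 280, A = 44 800 mm², y = 140 mm, Ī = 292 693 333 mm⁴.
Inner void (subtracted): 140 × 260, A = 36 400 mm², y = 140 mm, Ī = 205 053 333 mm⁴.
By symmetry the centroid is at mid-height, ȳ = 140 mm.
All pieces are centred on the horizontal axis through the centroid, so I = ΣĪ (holes subtracted) = 87 640 000 mm⁴.
Radius of gyration: k = √(I/A) = √(87 640 000 / 8 400) = 102.14 mm.

k_x ≈ 102 mm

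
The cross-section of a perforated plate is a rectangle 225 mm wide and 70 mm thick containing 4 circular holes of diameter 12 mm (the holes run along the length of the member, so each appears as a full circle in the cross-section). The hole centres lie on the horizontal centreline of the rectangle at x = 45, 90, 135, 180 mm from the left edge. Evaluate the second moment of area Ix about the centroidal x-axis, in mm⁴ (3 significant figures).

Ix ≈ 6.43 × 10⁶ mm⁴

Break the section into simple shapes (no overlaps), measuring from the bottom-left corner of the bounding box.
Plate: 225 × 70, A = 15 750 mm², y = 35 mm, Ī = 6 431 250 mm⁴.
Hole 1 (subtracted): ⌀12, A = 113.1 mm², y = 35 mm, Ī = 1017.9 mm⁴.
Hole 2 (subtracted): ⌀12, A = 113.1 mm², y = 35 mm, Ī = 1017.9 mm⁴.
Hole 3 (subtracted): ⌀12, A = 113.1 mm², y = 35 mm, Ī = 1017.9 mm⁴.
Hole 4 (subtracted): ⌀12, A = 113.1 mm², y = 35 mm, Ī = 1017.9 mm⁴.
By symmetry the centroid is at mid-height, ȳ = 35 mm.
All pieces are centred on the centroidal x-axis, so I = ΣĪ (holes subtracted) = 6 427 178 mm⁴.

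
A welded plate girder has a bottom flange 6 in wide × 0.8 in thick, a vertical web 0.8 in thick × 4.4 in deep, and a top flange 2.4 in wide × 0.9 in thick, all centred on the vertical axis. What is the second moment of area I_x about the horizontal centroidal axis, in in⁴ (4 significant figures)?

I_x ≈ 49.34 in⁴

Split into non-overlapping primitives; take the origin at the lower-left of the bounding box.
Bottom plate: 6 × 0.8, A = 4.8 in², y = 0.4 in, Ī = 0.256 in⁴.
Web plate: 0.8 × 4.4, A = 3.52 in², y = 3 in, Ī = 5.67893 in⁴.
Top plate: 2.4 × 0.9, A = 2.16 in², y = 5.65 in, Ī = 0.1458 in⁴.
Centroid: ȳ = ΣA·y / ΣA = 2.35534 in.
Transfer each piece to the horizontal centroidal axis using Ī + A·d² with d = y − 2.35534:
  bottom plate: d = -1.95534 in → contributes +18.6082 in⁴
  web plate: d = 0.644656 in → contributes +7.14178 in⁴
  top plate: d = 3.29466 in → contributes +23.5921 in⁴
Total I = 49.342 in⁴.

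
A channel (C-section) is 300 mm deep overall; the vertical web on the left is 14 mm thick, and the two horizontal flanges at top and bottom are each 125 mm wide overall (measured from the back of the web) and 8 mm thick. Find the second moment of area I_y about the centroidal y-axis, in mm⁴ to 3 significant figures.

I_y ≈ 6.77 × 10⁶ mm⁴

Break the section into simple shapes (no overlaps), measuring from the bottom-left corner of the bounding box.
Web: 14 × 300, A = 4 200 mm², x = 7 mm, Ī = 68 600 mm⁴.
Top flange (beyond web): 111 × 8, A = 888 mm², x = 69.5 mm, Ī = 911 754 mm⁴.
Bottom flange (beyond web): 111 × 8, A = 888 mm², x = 69.5 mm, Ī = 911 754 mm⁴.
Centroid: x̄ = ΣA·x / ΣA = 25.574 mm.
Transfer each piece to the centroidal y-axis using Ī + A·d² with d = x − 25.574:
  web: d = -18.574 mm → contributes +1 517 619 mm⁴
  top flange (beyond web): d = 43.926 mm → contributes +2 625 121 mm⁴
  bottom flange (beyond web): d = 43.926 mm → contributes +2 625 121 mm⁴
Total I = 6 767 861 mm⁴.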